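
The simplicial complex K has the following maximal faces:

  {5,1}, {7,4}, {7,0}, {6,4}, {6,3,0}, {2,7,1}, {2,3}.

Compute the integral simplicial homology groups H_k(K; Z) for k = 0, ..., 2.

H_0 = Z,  H_1 = Z^2,  H_2 = 0.

Fix the vertex order 0 < 1 < 2 < 3 < 4 < 5 < 6 < 7 and write every simplex with vertices in increasing order. Then dim K = 2 and the simplices of K are:

  0-simplices (8): [0], [1], [2], [3], [4], [5], [6], [7]
  1-simplices (11): [0,3], [0,6], [0,7], [1,2], [1,5], [1,7], [2,3], [2,7], [3,6], [4,6], [4,7]
  2-simplices (2): [0,3,6], [1,2,7]

Hence C_0 ≅ Z^8, C_1 ≅ Z^11, C_2 ≅ Z^2.

∂_1: C_1 → C_0 maps an edge to its endpoints' difference, ∂[p,q] = q − p.
The resulting 8×11 matrix has rank 7, and its Smith normal form has invariant factors (1,1,1,1,1,1,1).

∂_2: C_2 → C_1 maps a triangle to the signed sum of its edges. For instance
  ∂[1,2,7] = [2,7] − [1,7] + [1,2],
  ∂[0,3,6] = [3,6] − [0,6] + [0,3].
This gives a 11×2 integer matrix of rank 2; reducing to Smith normal form yields diagonal entries (1,1).

Computing H_k = (kernel of ∂_k) / (image of ∂_{k+1}):

  H_0: rank C_0 − rank ∂_1 = 8 − 7 = 1, and the invariant factors of ∂_1 are all 1, so H_0 ≅ Z.
  H_1: rank ker ∂_1 − rank ∂_2 = (11 − 7) − 2 = 2, and the invariant factors of ∂_2 are all 1, so H_1 ≅ Z^2.
  H_2: rank ker ∂_2 − rank ∂_3 = (2 − 2) − 0 = 0, and there is no ∂_3, so H_2 ≅ 0.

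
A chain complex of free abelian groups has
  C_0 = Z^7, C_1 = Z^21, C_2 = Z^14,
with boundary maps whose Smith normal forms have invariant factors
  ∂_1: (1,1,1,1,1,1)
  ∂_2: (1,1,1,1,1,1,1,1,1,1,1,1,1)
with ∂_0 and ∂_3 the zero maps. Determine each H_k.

H_0: b_0 = 7 − 0 − 6 = 1; torsion from ∂_1 factors > 1: none. So H_0 ≅ Z.
H_1: b_1 = 21 − 6 − 13 = 2; torsion from ∂_2 factors > 1: none. So H_1 ≅ Z^2.
H_2: b_2 = 14 − 13 − 0 = 1; torsion from ∂_3 factors > 1: none. So H_2 ≅ Z.

H_0 ≅ Z,  H_1 ≅ Z^2,  H_2 ≅ Z.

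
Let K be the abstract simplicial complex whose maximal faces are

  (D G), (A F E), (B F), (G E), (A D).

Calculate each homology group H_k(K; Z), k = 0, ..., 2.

H_0 = Z,  H_1 = Z,  H_2 = 0.

Order the vertices as A < B < D < E < F < G. Listing each simplex with vertices in this order, K has dimension 2 with simplices:

  0-simplices (6): A, B, D, E, F, G
  1-simplices (7): AD, AE, AF, BF, DG, EF, EG
  2-simplices (1): AEF

Hence C_0 ≅ Z^6, C_1 ≅ Z^7, C_2 ≅ Z^1.

The boundary map ∂_1: C_1 → C_0 maps an edge to its endpoints' difference, ∂[p,q] = q − p.
This gives a 6×7 integer matrix of rank 5; reducing to Smith normal form yields diagonal entries (1,1,1,1,1).

Boundary ∂_2: C_2 → C_1 sends each 2-simplex [p,q,r] to [q,r] − [p,r] + [p,q]. For instance
  ∂AEF = EF − AF + AE.
As a 7×1 matrix over Z this has rank 1, with invariant factors (1).

From H_k ≅ ker(∂_k) / im(∂_{k+1}) we obtain:

  H_0: rank C_0 − rank ∂_1 = 6 − 5 = 1, and the invariant factors of ∂_1 are all 1, so H_0 ≅ Z.
  H_1: rank ker ∂_1 − rank ∂_2 = (7 − 5) − 1 = 1, and the invariant factors of ∂_2 are all 1, so H_1 ≅ Z.
  H_2: rank ker ∂_2 − rank ∂_3 = (1 − 1) − 0 = 0, and there is no ∂_3, so H_2 ≅ 0.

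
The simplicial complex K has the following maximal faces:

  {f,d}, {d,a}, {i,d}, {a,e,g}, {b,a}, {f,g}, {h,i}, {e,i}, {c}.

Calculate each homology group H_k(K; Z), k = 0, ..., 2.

H_0 ≅ Z^2,  H_1 ≅ Z^2,  H_2 = 0.

Order the vertices as a < b < c < d < e < f < g < h < i. Listing each simplex with vertices in this order, K has dimension 2 with simplices:

  0-simplices (9): a, b, c, d, e, f, g, h, i
  1-simplices (10): ab, ad, ae, ag, df, di, eg, ei, fg, hi
  2-simplices (1): aeg

Hence C_0 ≅ Z^9, C_1 ≅ Z^10, C_2 ≅ Z^1.

∂_1: C_1 → C_0 is given by ∂[p,q] = [q] − [p].
The resulting 9×10 matrix has rank 7, and its Smith normal form has invariant factors (1,1,1,1,1,1,1).

∂_2: C_2 → C_1 sends each 2-simplex [p,q,r] to [q,r] − [p,r] + [p,q]. For instance
  ∂aeg = eg − ag + ae.
This gives a 10×1 integer matrix of rank 1; reducing to Smith normal form yields diagonal entries (1).

Computing H_k = (kernel of ∂_k) / (image of ∂_{k+1}):

  H_0: rank C_0 − rank ∂_1 = 9 − 7 = 2, and the invariant factors of ∂_1 are all 1, so H_0 = Z^2.
  H_1: rank ker ∂_1 − rank ∂_2 = (10 − 7) − 1 = 2, and the invariant factors of ∂_2 are all 1, so H_1 = Z^2.
  H_2: rank ker ∂_2 − rank ∂_3 = (1 − 1) − 0 = 0, and there is no ∂_3, so H_2 = 0.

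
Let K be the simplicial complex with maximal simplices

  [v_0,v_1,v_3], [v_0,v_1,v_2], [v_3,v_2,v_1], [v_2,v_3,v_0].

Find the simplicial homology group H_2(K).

H_2 = Z.

K has 4 vertices, 6 edges, 4 triangles.
rank ∂_2 = 3, rank ∂_3 = 0 ⇒ b_2 = 4 − 3 − 0 = 1. So H_2 ≅ Z.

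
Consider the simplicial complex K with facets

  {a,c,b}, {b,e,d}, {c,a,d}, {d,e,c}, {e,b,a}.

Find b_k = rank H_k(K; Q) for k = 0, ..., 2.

b_0 = 1, b_1 = 1, b_2 = 0.

K has 5 vertices, 10 edges, 5 triangles.
rank ∂_0 = 0, rank ∂_1 = 4 ⇒ b_0 = 5 − 0 − 4 = 1; all invariant factors of ∂_1 are 1 so no torsion. So H_0 ≅ Z.
rank ∂_1 = 4, rank ∂_2 = 5 ⇒ b_1 = 10 − 4 − 5 = 1; all invariant factors of ∂_2 are 1 so no torsion. So H_1 ≅ Z.
rank ∂_2 = 5, rank ∂_3 = 0 ⇒ b_2 = 5 − 5 − 0 = 0. So H_2 ≅ 0.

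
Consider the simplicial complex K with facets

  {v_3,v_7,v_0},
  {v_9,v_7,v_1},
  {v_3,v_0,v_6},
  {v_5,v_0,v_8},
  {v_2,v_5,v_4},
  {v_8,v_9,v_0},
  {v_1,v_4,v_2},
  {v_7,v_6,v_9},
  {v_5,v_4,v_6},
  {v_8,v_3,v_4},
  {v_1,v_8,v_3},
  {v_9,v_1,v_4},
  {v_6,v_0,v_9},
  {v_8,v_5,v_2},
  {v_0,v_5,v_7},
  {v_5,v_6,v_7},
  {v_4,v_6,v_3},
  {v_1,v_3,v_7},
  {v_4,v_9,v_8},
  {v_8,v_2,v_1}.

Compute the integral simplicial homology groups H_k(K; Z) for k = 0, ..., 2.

H_0 = Z,  H_1 = Z ⊕ Z/2Z,  H_2 = 0.

K has 10 vertices, 30 edges, 20 triangles.
rank ∂_0 = 0, rank ∂_1 = 9 ⇒ b_0 = 10 − 0 − 9 = 1; all invariant factors of ∂_1 are 1 so no torsion. So H_0 ≅ Z.
rank ∂_1 = 9, rank ∂_2 = 20 ⇒ b_1 = 30 − 9 − 20 = 1; ∂_2 has invariant factor(s) [2] giving torsion. So H_1 ≅ Z ⊕ Z/2Z.
rank ∂_2 = 20, rank ∂_3 = 0 ⇒ b_2 = 20 − 20 − 0 = 0. So H_2 ≅ 0.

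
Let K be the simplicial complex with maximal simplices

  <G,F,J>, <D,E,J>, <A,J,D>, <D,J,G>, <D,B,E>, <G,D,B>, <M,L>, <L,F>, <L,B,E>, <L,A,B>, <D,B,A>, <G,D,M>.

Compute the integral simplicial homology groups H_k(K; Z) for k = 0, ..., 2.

Order the vertices as A < B < D < E < F < G < J < L < M. Listing each simplex with vertices in this order, K has dimension 2 with simplices:

  0-simplices (9): A, B, D, E, F, G, J, L, M
  1-simplices (20): AB, AD, AJ, AL, BD, BE, BG, BL, DE, DG, DJ, DM, EJ, EL, FG, FJ, FL, GJ, GM, LM
  2-simplices (10): ABD, ABL, ADJ, BDE, BDG, BEL, DEJ, DGJ, DGM, FGJ

Hence C_0 ≅ Z^9, C_1 ≅ Z^20, C_2 ≅ Z^10.

∂_1: C_1 → C_0 sends each edge [p,q] (with p < q) to q − p.
As a 9×20 matrix over Z this has rank 8, with invariant factors (1,1,1,1,1,1,1,1).

Boundary ∂_2: C_2 → C_1 sends each 2-simplex [p,q,r] to [q,r] − [p,r] + [p,q]. For instance
  ∂ABL = BL − AL + AB,
  ∂DGM = GM − DM + DG.
The 20×10 boundary matrix has rank 10 and Smith normal form diag(1,1,1,1,1,1,1,1,1,1).

From H_k ≅ ker(∂_k) / im(∂_{k+1}) we obtain:

  H_0: rank C_0 − rank ∂_1 = 9 − 8 = 1, and the invariant factors of ∂_1 are all 1, so H_0 ≅ Z.
  H_1: rank ker ∂_1 − rank ∂_2 = (20 − 8) − 10 = 2, and the invariant factors of ∂_2 are all 1, so H_1 ≅ Z^2.
  H_2: rank ker ∂_2 − rank ∂_3 = (10 − 10) − 0 = 0, and there is no ∂_3, so H_2 ≅ 0.

H_0 ≅ Z,  H_1 ≅ Z^2,  H_2 = 0.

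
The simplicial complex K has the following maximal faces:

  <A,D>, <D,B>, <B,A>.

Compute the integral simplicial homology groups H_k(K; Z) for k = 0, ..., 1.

H_0 = Z,  H_1 = Z.

We work with the vertex ordering A < B < D. The simplices of K, each written with vertices in increasing order, are:

  0-simplices (3): A, B, D
  1-simplices (3): AB, AD, BD

giving chain groups C_0 ≅ Z^3, C_1 ≅ Z^3.

The boundary map ∂_1: C_1 → C_0 is given by ∂[p,q] = [q] − [p]. For instance
  ∂AB = B − A.
The resulting 3×3 matrix has rank 2, and its Smith normal form has invariant factors (1,1).

From H_k ≅ ker(∂_k) / im(∂_{k+1}) we obtain:

  H_0: rank C_0 − rank ∂_1 = 3 − 2 = 1, and the invariant factors of ∂_1 are all 1, so H_0 ≅ Z.
  H_1: rank ker ∂_1 − rank ∂_2 = (3 − 2) − 0 = 1, and there is no ∂_2, so H_1 ≅ Z.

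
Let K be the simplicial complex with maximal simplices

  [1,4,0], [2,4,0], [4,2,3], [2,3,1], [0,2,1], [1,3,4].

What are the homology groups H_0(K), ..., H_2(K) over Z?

H_0 ≅ Z,  H_1 = 0,  H_2 ≅ Z.

Take the total order 0 < 1 < 2 < 3 < 4 on the vertex set. Then K (dimension 2) consists of the simplices:

  0-simplices (5): [0], [1], [2], [3], [4]
  1-simplices (9): [0,1], [0,2], [0,4], [1,2], [1,3], [1,4], [2,3], [2,4], [3,4]
  2-simplices (6): [0,1,2], [0,1,4], [0,2,4], [1,2,3], [1,3,4], [2,3,4]

Hence C_0 ≅ Z^5, C_1 ≅ Z^9, C_2 ≅ Z^6.

Boundary ∂_1: C_1 → C_0 is given by ∂[p,q] = [q] − [p]. For instance
  ∂[1,3] = [3] − [1].
The 5×9 boundary matrix has rank 4 and Smith normal form diag(1,1,1,1).

Boundary ∂_2: C_2 → C_1 maps a triangle to the signed sum of its edges. For instance
  ∂[0,1,2] = [1,2] − [0,2] + [0,1],
  ∂[2,3,4] = [3,4] − [2,4] + [2,3].
The resulting 9×6 matrix has rank 5, and its Smith normal form has invariant factors (1,1,1,1,1).

Reading off H_k = ker ∂_k / im ∂_{k+1}:

  H_0: rank C_0 − rank ∂_1 = 5 − 4 = 1, and the invariant factors of ∂_1 are all 1, so H_0 ≅ Z.
  H_1: rank ker ∂_1 − rank ∂_2 = (9 − 4) − 5 = 0, and the invariant factors of ∂_2 are all 1, so H_1 ≅ 0.
  H_2: rank ker ∂_2 − rank ∂_3 = (6 − 5) − 0 = 1, and there is no ∂_3, so H_2 ≅ Z.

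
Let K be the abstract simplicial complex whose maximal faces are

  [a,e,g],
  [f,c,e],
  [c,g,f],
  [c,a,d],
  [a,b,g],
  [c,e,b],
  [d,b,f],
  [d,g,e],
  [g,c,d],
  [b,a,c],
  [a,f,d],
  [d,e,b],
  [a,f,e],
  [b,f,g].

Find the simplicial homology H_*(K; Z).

K has 7 vertices, 21 edges, 14 triangles.
rank ∂_0 = 0, rank ∂_1 = 6 ⇒ b_0 = 7 − 0 − 6 = 1; all invariant factors of ∂_1 are 1 so no torsion. So H_0 ≅ Z.
rank ∂_1 = 6, rank ∂_2 = 13 ⇒ b_1 = 21 − 6 − 13 = 2; all invariant factors of ∂_2 are 1 so no torsion. So H_1 ≅ Z^2.
rank ∂_2 = 13, rank ∂_3 = 0 ⇒ b_2 = 14 − 13 − 0 = 1. So H_2 ≅ Z.

H_0 ≅ Z,  H_1 ≅ Z^2,  H_2 ≅ Z.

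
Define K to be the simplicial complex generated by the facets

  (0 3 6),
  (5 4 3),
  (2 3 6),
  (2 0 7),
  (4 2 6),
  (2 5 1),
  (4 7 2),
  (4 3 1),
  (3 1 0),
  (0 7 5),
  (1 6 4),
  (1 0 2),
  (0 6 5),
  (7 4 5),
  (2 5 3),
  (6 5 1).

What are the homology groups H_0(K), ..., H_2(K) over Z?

Fix the vertex order 0 < 1 < 2 < 3 < 4 < 5 < 6 < 7 and write every simplex with vertices in increasing order. Then dim K = 2 and the simplices of K are:

  0-simplices (8): [0], [1], [2], [3], [4], [5], [6], [7]
  1-simplices (24): (24 of them)
  2-simplices (16): [0,1,2], [0,1,3], [0,2,7], [0,3,6], [0,5,6], [0,5,7], [1,2,5], [1,3,4], [1,4,6], [1,5,6], [2,3,5], [2,3,6], [2,4,6], [2,4,7], [3,4,5], [4,5,7]

so the chain groups are C_0 ≅ Z^8, C_1 ≅ Z^24, C_2 ≅ Z^16.

The boundary map ∂_1: C_1 → C_0 sends each edge [p,q] (with p < q) to q − p. For instance
  ∂[0,2] = [2] − [0].
As a 8×24 matrix over Z this has rank 7, with invariant factors (1,1,1,1,1,1,1).

Boundary ∂_2: C_2 → C_1 maps a triangle to the signed sum of its edges. For instance
  ∂[0,3,6] = [3,6] − [0,6] + [0,3],
  ∂[0,1,2] = [1,2] − [0,2] + [0,1].
This gives a 24×16 integer matrix of rank 15; reducing to Smith normal form yields diagonal entries (1,1,1,1,1,1,1,1,1,1,1,1,1,1,1).

Reading off H_k = ker ∂_k / im ∂_{k+1}:

  H_0: rank C_0 − rank ∂_1 = 8 − 7 = 1, and the invariant factors of ∂_1 are all 1, so H_0 ≅ Z.
  H_1: rank ker ∂_1 − rank ∂_2 = (24 − 7) − 15 = 2, and the invariant factors of ∂_2 are all 1, so H_1 ≅ Z^2.
  H_2: rank ker ∂_2 − rank ∂_3 = (16 − 15) − 0 = 1, and there is no ∂_3, so H_2 ≅ Z.

H_0 = Z,  H_1 = Z^2,  H_2 = Z.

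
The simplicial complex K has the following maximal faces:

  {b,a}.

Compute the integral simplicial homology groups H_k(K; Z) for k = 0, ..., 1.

We work with the vertex ordering a < b. The simplices of K, each written with vertices in increasing order, are:

  0-simplices (2): a, b
  1-simplices (1): ab

giving chain groups C_0 ≅ Z^2, C_1 ≅ Z^1.

The boundary map ∂_1: C_1 → C_0 is given by ∂[p,q] = [q] − [p]. For instance
  ∂ab = b − a.
The resulting 2×1 matrix has rank 1, and its Smith normal form has invariant factors (1).

From H_k ≅ ker(∂_k) / im(∂_{k+1}) we obtain:

  H_0: rank C_0 − rank ∂_1 = 2 − 1 = 1, and the invariant factors of ∂_1 are all 1, so H_0 = Z.
  H_1: rank ker ∂_1 − rank ∂_2 = (1 − 1) − 0 = 0, and there is no ∂_2, so H_1 = 0.

(K is a triangulation of the 1-simplex.)

H_0 = Z,  H_1 = 0.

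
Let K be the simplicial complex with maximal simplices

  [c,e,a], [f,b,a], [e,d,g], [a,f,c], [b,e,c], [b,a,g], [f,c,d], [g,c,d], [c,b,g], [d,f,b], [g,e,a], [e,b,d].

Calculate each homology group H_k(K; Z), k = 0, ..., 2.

H_0 = Z,  H_1 = Z/2Z,  H_2 = 0.

Order the vertices as a < b < c < d < e < f < g. Listing each simplex with vertices in this order, K has dimension 2 with simplices:

  0-simplices (7): a, b, c, d, e, f, g
  1-simplices (18): ab, ac, ae, af, ag, bc, bd, be, bf, bg, cd, ce, cf, cg, de, df, dg, eg
  2-simplices (12): abf, abg, ace, acf, aeg, bce, bcg, bde, bdf, cdf, cdg, deg

Hence C_0 ≅ Z^7, C_1 ≅ Z^18, C_2 ≅ Z^12.

The boundary map ∂_1: C_1 → C_0 maps an edge to its endpoints' difference, ∂[p,q] = q − p.
This gives a 7×18 integer matrix of rank 6; reducing to Smith normal form yields diagonal entries (1,1,1,1,1,1).

∂_2: C_2 → C_1 sends each 2-simplex [p,q,r] to [q,r] − [p,r] + [p,q]. For instance
  ∂bde = de − be + bd,
  ∂abf = bf − af + ab.
The 18×12 boundary matrix has rank 12 and Smith normal form diag(1,1,1,1,1,1,1,1,1,1,1,2).

Computing H_k = (kernel of ∂_k) / (image of ∂_{k+1}):

  H_0: rank C_0 − rank ∂_1 = 7 − 6 = 1, and the invariant factors of ∂_1 are all 1, so H_0 = Z.
  H_1: rank ker ∂_1 − rank ∂_2 = (18 − 6) − 12 = 0, and ∂_2 has invariant factor 2 > 1, so H_1 = Z/2Z.
  H_2: rank ker ∂_2 − rank ∂_3 = (12 − 12) − 0 = 0, and there is no ∂_3, so H_2 = 0.

As a check, the Euler characteristic is 7 − 18 + 12 = 1, which agrees with 1 − 0 + 0 = 1.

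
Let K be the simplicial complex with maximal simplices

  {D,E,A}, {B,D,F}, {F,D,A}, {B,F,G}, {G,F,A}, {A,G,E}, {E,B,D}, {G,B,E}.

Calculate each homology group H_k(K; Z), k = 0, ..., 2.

Order the vertices as A < B < D < E < F < G. Listing each simplex with vertices in this order, K has dimension 2 with simplices:

  0-simplices (6): A, B, D, E, F, G
  1-simplices (12): AD, AE, AF, AG, BD, BE, BF, BG, DE, DF, EG, FG
  2-simplices (8): ADE, ADF, AEG, AFG, BDE, BDF, BEG, BFG

giving chain groups C_0 ≅ Z^6, C_1 ≅ Z^12, C_2 ≅ Z^8.

The boundary map ∂_1: C_1 → C_0 maps an edge to its endpoints' difference, ∂[p,q] = q − p. For instance
  ∂AG = G − A.
The 6×12 boundary matrix has rank 5 and Smith normal form diag(1,1,1,1,1).

The boundary map ∂_2: C_2 → C_1 sends each 2-simplex [p,q,r] to [q,r] − [p,r] + [p,q]. For instance
  ∂AEG = EG − AG + AE,
  ∂BEG = EG − BG + BE.
The resulting 12×8 matrix has rank 7, and its Smith normal form has invariant factors (1,1,1,1,1,1,1).

Now H_k = ker ∂_k / im ∂_{k+1}, so:

  H_0: rank C_0 − rank ∂_1 = 6 − 5 = 1, and the invariant factors of ∂_1 are all 1, so H_0 = Z.
  H_1: rank ker ∂_1 − rank ∂_2 = (12 − 5) − 7 = 0, and the invariant factors of ∂_2 are all 1, so H_1 = 0.
  H_2: rank ker ∂_2 − rank ∂_3 = (8 − 7) − 0 = 1, and there is no ∂_3, so H_2 = Z.

H_0 = Z,  H_1 = 0,  H_2 = Z.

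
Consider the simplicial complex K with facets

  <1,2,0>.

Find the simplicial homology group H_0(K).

Fix the vertex order 0 < 1 < 2 and write every simplex with vertices in increasing order. Then dim K = 2 and the simplices of K are:

  0-simplices (3): [0], [1], [2]
  1-simplices (3): [0,1], [0,2], [1,2]
  2-simplices (1): [0,1,2]

Hence C_0 ≅ Z^3, C_1 ≅ Z^3, C_2 ≅ Z^1.

The boundary map ∂_1: C_1 → C_0 is given by ∂[p,q] = [q] − [p]. For instance
  ∂[1,2] = [2] − [1].
As a 3×3 matrix over Z this has rank 2, with invariant factors (1,1).

Boundary ∂_2: C_2 → C_1 acts by ∂[p,q,r] = [q,r] − [p,r] + [p,q]. For instance
  ∂[0,1,2] = [1,2] − [0,2] + [0,1].
The resulting 3×1 matrix has rank 1, and its Smith normal form has invariant factors (1).

Reading off H_k = ker ∂_k / im ∂_{k+1}:

  H_0: rank C_0 − rank ∂_1 = 3 − 2 = 1, and the invariant factors of ∂_1 are all 1, so H_0 = Z.

H_0 = Z.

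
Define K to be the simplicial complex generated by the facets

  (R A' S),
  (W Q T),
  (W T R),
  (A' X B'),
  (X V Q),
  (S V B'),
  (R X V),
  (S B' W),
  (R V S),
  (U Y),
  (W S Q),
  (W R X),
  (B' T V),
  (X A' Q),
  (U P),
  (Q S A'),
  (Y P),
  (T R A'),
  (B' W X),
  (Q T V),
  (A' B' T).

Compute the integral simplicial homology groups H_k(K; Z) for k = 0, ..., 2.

Take the total order P < Q < R < S < T < U < V < W < X < Y < A' < B' on the vertex set. Then K (dimension 2) consists of the simplices:

  0-simplices (12): [P], [Q], [R], [S], [T], [U], [V], [W], [X], [Y], [A'], [B']
  1-simplices (30): (30 of them)
  2-simplices (18): (18 of them)

Hence C_0 ≅ Z^12, C_1 ≅ Z^30, C_2 ≅ Z^18.

∂_1: C_1 → C_0 maps an edge to its endpoints' difference, ∂[p,q] = q − p. For instance
  ∂[R,A'] = [A'] − [R].
The 12×30 boundary matrix has rank 10 and Smith normal form diag(1,1,1,1,1,1,1,1,1,1).

Boundary ∂_2: C_2 → C_1 maps a triangle to the signed sum of its edges. For instance
  ∂[R,V,X] = [V,X] − [R,X] + [R,V],
  ∂[Q,V,X] = [V,X] − [Q,X] + [Q,V].
This gives a 30×18 integer matrix of rank 17; reducing to Smith normal form yields diagonal entries (1,1,1,1,1,1,1,1,1,1,1,1,1,1,1,1,1).

Reading off H_k = ker ∂_k / im ∂_{k+1}:

  H_0: rank C_0 − rank ∂_1 = 12 − 10 = 2, and the invariant factors of ∂_1 are all 1, so H_0 ≅ Z^2.
  H_1: rank ker ∂_1 − rank ∂_2 = (30 − 10) − 17 = 3, and the invariant factors of ∂_2 are all 1, so H_1 ≅ Z^3.
  H_2: rank ker ∂_2 − rank ∂_3 = (18 − 17) − 0 = 1, and there is no ∂_3, so H_2 ≅ Z.

As a check, the Euler characteristic is 12 − 30 + 18 = 0, which agrees with 2 − 3 + 1 = 0.
(K is a triangulation of the disjoint union of the torus T^2 and the circle S^1.)

H_0 = Z^2,  H_1 = Z^3,  H_2 = Z.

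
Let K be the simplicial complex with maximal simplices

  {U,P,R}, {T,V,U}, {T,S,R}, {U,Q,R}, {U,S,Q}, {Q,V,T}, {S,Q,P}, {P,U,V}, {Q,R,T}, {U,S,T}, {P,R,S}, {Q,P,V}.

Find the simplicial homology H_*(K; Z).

We work with the vertex ordering P < Q < R < S < T < U < V. The simplices of K, each written with vertices in increasing order, are:

  0-simplices (7): P, Q, R, S, T, U, V
  1-simplices (18): PQ, PR, PS, PU, PV, QR, QS, QT, QU, QV, RS, RT, RU, ST, SU, TU, TV, UV
  2-simplices (12): PQS, PQV, PRS, PRU, PUV, QRT, QRU, QSU, QTV, RST, STU, TUV

Hence C_0 ≅ Z^7, C_1 ≅ Z^18, C_2 ≅ Z^12.

Boundary ∂_1: C_1 → C_0 maps an edge to its endpoints' difference, ∂[p,q] = q − p. For instance
  ∂RT = T − R.
As a 7×18 matrix over Z this has rank 6, with invariant factors (1,1,1,1,1,1).

Boundary ∂_2: C_2 → C_1 maps a triangle to the signed sum of its edges. For instance
  ∂TUV = UV − TV + TU,
  ∂QTV = TV − QV + QT.
This gives a 18×12 integer matrix of rank 12; reducing to Smith normal form yields diagonal entries (1,1,1,1,1,1,1,1,1,1,1,2).

From H_k ≅ ker(∂_k) / im(∂_{k+1}) we obtain:

  H_0: rank C_0 − rank ∂_1 = 7 − 6 = 1, and the invariant factors of ∂_1 are all 1, so H_0 ≅ Z.
  H_1: rank ker ∂_1 − rank ∂_2 = (18 − 6) − 12 = 0, and ∂_2 has invariant factor 2 > 1, so H_1 ≅ Z_2.
  H_2: rank ker ∂_2 − rank ∂_3 = (12 − 12) − 0 = 0, and there is no ∂_3, so H_2 ≅ 0.

(K is a triangulation of the real projective plane RP^2.)

H_0 ≅ Z,  H_1 ≅ Z_2,  H_2 = 0.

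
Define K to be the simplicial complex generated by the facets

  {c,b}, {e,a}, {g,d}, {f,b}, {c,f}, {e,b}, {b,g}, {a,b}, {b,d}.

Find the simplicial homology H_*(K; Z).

H_0 = Z,  H_1 = Z^3.

Fix the vertex order a < b < c < d < e < f < g and write every simplex with vertices in increasing order. Then dim K = 1 and the simplices of K are:

  0-simplices (7): a, b, c, d, e, f, g
  1-simplices (9): ab, ae, bc, bd, be, bf, bg, cf, dg

so the chain groups are C_0 ≅ Z^7, C_1 ≅ Z^9.

The boundary map ∂_1: C_1 → C_0 is given by ∂[p,q] = [q] − [p]. For instance
  ∂bc = c − b.
The 7×9 boundary matrix has rank 6 and Smith normal form diag(1,1,1,1,1,1).

Reading off H_k = ker ∂_k / im ∂_{k+1}:

  H_0: rank C_0 − rank ∂_1 = 7 − 6 = 1, and the invariant factors of ∂_1 are all 1, so H_0 = Z.
  H_1: rank ker ∂_1 − rank ∂_2 = (9 − 6) − 0 = 3, and there is no ∂_2, so H_1 = Z^3.

As a check, the Euler characteristic is 7 − 9 = -2, which agrees with 1 − 3 = -2.
(K is a triangulation of a wedge of 3 circles.)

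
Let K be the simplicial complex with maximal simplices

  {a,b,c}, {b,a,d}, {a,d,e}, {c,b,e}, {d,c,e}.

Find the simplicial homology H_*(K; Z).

H_0 = Z,  H_1 = Z,  H_2 = 0.

Take the total order a < b < c < d < e on the vertex set. Then K (dimension 2) consists of the simplices:

  0-simplices (5): a, b, c, d, e
  1-simplices (10): ab, ac, ad, ae, bc, bd, be, cd, ce, de
  2-simplices (5): abc, abd, ade, bce, cde

so the chain groups are C_0 ≅ Z^5, C_1 ≅ Z^10, C_2 ≅ Z^5.

Boundary ∂_1: C_1 → C_0 maps an edge to its endpoints' difference, ∂[p,q] = q − p.
The resulting 5×10 matrix has rank 4, and its Smith normal form has invariant factors (1,1,1,1).

∂_2: C_2 → C_1 acts by ∂[p,q,r] = [q,r] − [p,r] + [p,q]. For instance
  ∂abd = bd − ad + ab,
  ∂ade = de − ae + ad.
As a 10×5 matrix over Z this has rank 5, with invariant factors (1,1,1,1,1).

Reading off H_k = ker ∂_k / im ∂_{k+1}:

  H_0: rank C_0 − rank ∂_1 = 5 − 4 = 1, and the invariant factors of ∂_1 are all 1, so H_0 ≅ Z.
  H_1: rank ker ∂_1 − rank ∂_2 = (10 − 4) − 5 = 1, and the invariant factors of ∂_2 are all 1, so H_1 ≅ Z.
  H_2: rank ker ∂_2 − rank ∂_3 = (5 − 5) − 0 = 0, and there is no ∂_3, so H_2 ≅ 0.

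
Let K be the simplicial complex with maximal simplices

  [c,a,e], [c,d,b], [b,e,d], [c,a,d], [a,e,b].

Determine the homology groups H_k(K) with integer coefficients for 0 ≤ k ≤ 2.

H_0 = Z,  H_1 = Z,  H_2 = 0.

Take the total order a < b < c < d < e on the vertex set. Then K (dimension 2) consists of the simplices:

  0-simplices (5): a, b, c, d, e
  1-simplices (10): ab, ac, ad, ae, bc, bd, be, cd, ce, de
  2-simplices (5): abe, acd, ace, bcd, bde

Hence C_0 ≅ Z^5, C_1 ≅ Z^10, C_2 ≅ Z^5.

Boundary ∂_1: C_1 → C_0 is given by ∂[p,q] = [q] − [p]. For instance
  ∂ae = e − a.
The 5×10 boundary matrix has rank 4 and Smith normal form diag(1,1,1,1).

∂_2: C_2 → C_1 sends each 2-simplex [p,q,r] to [q,r] − [p,r] + [p,q]. For instance
  ∂ace = ce − ae + ac,
  ∂acd = cd − ad + ac.
This gives a 10×5 integer matrix of rank 5; reducing to Smith normal form yields diagonal entries (1,1,1,1,1).

Computing H_k = (kernel of ∂_k) / (image of ∂_{k+1}):

  H_0: rank C_0 − rank ∂_1 = 5 − 4 = 1, and the invariant factors of ∂_1 are all 1, so H_0 = Z.
  H_1: rank ker ∂_1 − rank ∂_2 = (10 − 4) − 5 = 1, and the invariant factors of ∂_2 are all 1, so H_1 = Z.
  H_2: rank ker ∂_2 − rank ∂_3 = (5 − 5) − 0 = 0, and there is no ∂_3, so H_2 = 0.

As a check, the Euler characteristic is 5 − 10 + 5 = 0, which agrees with 1 − 1 + 0 = 0.
(K is a triangulation of the Möbius band.)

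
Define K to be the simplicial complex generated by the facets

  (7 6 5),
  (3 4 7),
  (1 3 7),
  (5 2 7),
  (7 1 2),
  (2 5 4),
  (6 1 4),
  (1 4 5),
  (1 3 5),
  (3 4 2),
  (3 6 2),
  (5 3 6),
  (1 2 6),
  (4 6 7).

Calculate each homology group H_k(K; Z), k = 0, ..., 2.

Fix the vertex order 1 < 2 < 3 < 4 < 5 < 6 < 7 and write every simplex with vertices in increasing order. Then dim K = 2 and the simplices of K are:

  0-simplices (7): [1], [2], [3], [4], [5], [6], [7]
  1-simplices (21): [1,2], [1,3], [1,4], [1,5], [1,6], [1,7], [2,3], [2,4], [2,5], [2,6], [2,7], [3,4], [3,5], [3,6], [3,7], [4,5], [4,6], [4,7], [5,6], [5,7], [6,7]
  2-simplices (14): [1,2,6], [1,2,7], [1,3,5], [1,3,7], [1,4,5], [1,4,6], [2,3,4], [2,3,6], [2,4,5], [2,5,7], [3,4,7], [3,5,6], [4,6,7], [5,6,7]

so the chain groups are C_0 ≅ Z^7, C_1 ≅ Z^21, C_2 ≅ Z^14.

∂_1: C_1 → C_0 sends each edge [p,q] (with p < q) to q − p.
The resulting 7×21 matrix has rank 6, and its Smith normal form has invariant factors (1,1,1,1,1,1).

∂_2: C_2 → C_1 sends each 2-simplex [p,q,r] to [q,r] − [p,r] + [p,q]. For instance
  ∂[2,5,7] = [5,7] − [2,7] + [2,5],
  ∂[3,4,7] = [4,7] − [3,7] + [3,4].
As a 21×14 matrix over Z this has rank 13, with invariant factors (1,1,1,1,1,1,1,1,1,1,1,1,1).

Now H_k = ker ∂_k / im ∂_{k+1}, so:

  H_0: rank C_0 − rank ∂_1 = 7 − 6 = 1, and the invariant factors of ∂_1 are all 1, so H_0 = Z.
  H_1: rank ker ∂_1 − rank ∂_2 = (21 − 6) − 13 = 2, and the invariant factors of ∂_2 are all 1, so H_1 = Z^2.
  H_2: rank ker ∂_2 − rank ∂_3 = (14 − 13) − 0 = 1, and there is no ∂_3, so H_2 = Z.

H_0 ≅ Z,  H_1 ≅ Z^2,  H_2 ≅ Z.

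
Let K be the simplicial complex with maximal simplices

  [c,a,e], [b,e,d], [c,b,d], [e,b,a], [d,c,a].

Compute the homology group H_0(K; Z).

Take the total order a < b < c < d < e on the vertex set. Then K (dimension 2) consists of the simplices:

  0-simplices (5): a, b, c, d, e
  1-simplices (10): ab, ac, ad, ae, bc, bd, be, cd, ce, de
  2-simplices (5): abe, acd, ace, bcd, bde

Hence C_0 ≅ Z^5, C_1 ≅ Z^10, C_2 ≅ Z^5.

∂_1: C_1 → C_0 maps an edge to its endpoints' difference, ∂[p,q] = q − p.
The resulting 5×10 matrix has rank 4, and its Smith normal form has invariant factors (1,1,1,1).

∂_2: C_2 → C_1 maps a triangle to the signed sum of its edges. For instance
  ∂acd = cd − ad + ac,
  ∂ace = ce − ae + ac.
The 10×5 boundary matrix has rank 5 and Smith normal form diag(1,1,1,1,1).

Now H_k = ker ∂_k / im ∂_{k+1}, so:

  H_0: rank C_0 − rank ∂_1 = 5 − 4 = 1, and the invariant factors of ∂_1 are all 1, so H_0 ≅ Z.

H_0 ≅ Z.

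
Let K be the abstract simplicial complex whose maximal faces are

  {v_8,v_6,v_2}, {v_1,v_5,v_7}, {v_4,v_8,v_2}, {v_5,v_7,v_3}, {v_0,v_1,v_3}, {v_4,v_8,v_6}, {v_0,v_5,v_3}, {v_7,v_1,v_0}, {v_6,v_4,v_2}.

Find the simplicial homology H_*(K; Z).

K has 9 vertices, 16 edges, 9 triangles.
rank ∂_0 = 0, rank ∂_1 = 7 ⇒ b_0 = 9 − 0 − 7 = 2; all invariant factors of ∂_1 are 1 so no torsion. So H_0 ≅ Z^2.
rank ∂_1 = 7, rank ∂_2 = 8 ⇒ b_1 = 16 − 7 − 8 = 1; all invariant factors of ∂_2 are 1 so no torsion. So H_1 ≅ Z.
rank ∂_2 = 8, rank ∂_3 = 0 ⇒ b_2 = 9 − 8 − 0 = 1. So H_2 ≅ Z.

H_0 = Z^2,  H_1 = Z,  H_2 = Z.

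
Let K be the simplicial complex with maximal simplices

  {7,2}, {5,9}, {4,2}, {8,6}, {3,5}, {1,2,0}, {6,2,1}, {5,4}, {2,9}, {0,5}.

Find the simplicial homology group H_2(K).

We work with the vertex ordering 0 < 1 < 2 < 3 < 4 < 5 < 6 < 7 < 8 < 9. The simplices of K, each written with vertices in increasing order, are:

  0-simplices (10): [0], [1], [2], [3], [4], [5], [6], [7], [8], [9]
  1-simplices (13): [0,1], [0,2], [0,5], [1,2], [1,6], [2,4], [2,6], [2,7], [2,9], [3,5], [4,5], [5,9], [6,8]
  2-simplices (2): [0,1,2], [1,2,6]

so the chain groups are C_0 ≅ Z^10, C_1 ≅ Z^13, C_2 ≅ Z^2.

The boundary map ∂_1: C_1 → C_0 maps an edge to its endpoints' difference, ∂[p,q] = q − p.
This gives a 10×13 integer matrix of rank 9; reducing to Smith normal form yields diagonal entries (1,1,1,1,1,1,1,1,1).

∂_2: C_2 → C_1 acts by ∂[p,q,r] = [q,r] − [p,r] + [p,q]. For instance
  ∂[1,2,6] = [2,6] − [1,6] + [1,2],
  ∂[0,1,2] = [1,2] − [0,2] + [0,1].
This gives a 13×2 integer matrix of rank 2; reducing to Smith normal form yields diagonal entries (1,1).

Reading off H_k = ker ∂_k / im ∂_{k+1}:

  H_2: rank ker ∂_2 − rank ∂_3 = (2 − 2) − 0 = 0, and there is no ∂_3, so H_2 ≅ 0.

H_2 ≅ 0.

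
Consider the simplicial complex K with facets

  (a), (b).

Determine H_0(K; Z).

H_0 = Z^2.

Take the total order a < b on the vertex set. Then K (dimension 0) consists of the simplices:

  0-simplices (2): a, b

giving chain groups C_0 ≅ Z^2.

From H_k ≅ ker(∂_k) / im(∂_{k+1}) we obtain:

  H_0: rank C_0 − rank ∂_1 = 2 − 0 = 2, and there is no ∂_1, so H_0 ≅ Z^2.

(K is a triangulation of a set of 2 points.)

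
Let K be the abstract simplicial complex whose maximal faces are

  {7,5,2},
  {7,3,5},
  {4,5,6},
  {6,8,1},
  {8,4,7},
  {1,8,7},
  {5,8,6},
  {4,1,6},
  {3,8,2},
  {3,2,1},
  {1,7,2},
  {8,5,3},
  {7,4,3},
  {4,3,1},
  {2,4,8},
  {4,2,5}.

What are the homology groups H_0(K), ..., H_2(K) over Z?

H_0 ≅ Z,  H_1 ≅ Z^2,  H_2 ≅ Z.

K has 8 vertices, 24 edges, 16 triangles.
rank ∂_0 = 0, rank ∂_1 = 7 ⇒ b_0 = 8 − 0 − 7 = 1; all invariant factors of ∂_1 are 1 so no torsion. So H_0 = Z.
rank ∂_1 = 7, rank ∂_2 = 15 ⇒ b_1 = 24 − 7 − 15 = 2; all invariant factors of ∂_2 are 1 so no torsion. So H_1 = Z^2.
rank ∂_2 = 15, rank ∂_3 = 0 ⇒ b_2 = 16 − 15 − 0 = 1. So H_2 = Z.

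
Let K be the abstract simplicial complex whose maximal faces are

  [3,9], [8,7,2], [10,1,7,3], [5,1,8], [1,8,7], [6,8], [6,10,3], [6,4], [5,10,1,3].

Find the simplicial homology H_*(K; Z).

H_0 = Z,  H_1 = Z,  H_2 = 0,  H_3 = 0.

Order the vertices as 1 < 2 < 3 < 4 < 5 < 6 < 7 < 8 < 9 < 10. Listing each simplex with vertices in this order, K has dimension 3 with simplices:

  0-simplices (10): [1], [2], [3], [4], [5], [6], [7], [8], [9], [10]
  1-simplices (19): [1,3], [1,5], [1,7], [1,8], [1,10], [2,7], [2,8], [3,5], [3,6], [3,7], [3,9], [3,10], [4,6], [5,8], [5,10], [6,8], [6,10], [7,8], [7,10]
  2-simplices (11): [1,3,5], [1,3,7], [1,3,10], [1,5,8], [1,5,10], [1,7,8], [1,7,10], [2,7,8], [3,5,10], [3,6,10], [3,7,10]
  3-simplices (2): [1,3,5,10], [1,3,7,10]

giving chain groups C_0 ≅ Z^10, C_1 ≅ Z^19, C_2 ≅ Z^11, C_3 ≅ Z^2.

The boundary map ∂_1: C_1 → C_0 is given by ∂[p,q] = [q] − [p].
As a 10×19 matrix over Z this has rank 9, with invariant factors (1,1,1,1,1,1,1,1,1).

The boundary map ∂_2: C_2 → C_1 maps a triangle to the signed sum of its edges. For instance
  ∂[1,3,7] = [3,7] − [1,7] + [1,3],
  ∂[1,5,8] = [5,8] − [1,8] + [1,5].
The 19×11 boundary matrix has rank 9 and Smith normal form diag(1,1,1,1,1,1,1,1,1).

The boundary map ∂_3: C_3 → C_2 sends each 3-simplex σ to the alternating sum Σ_i (−1)^i (σ with its i-th vertex removed). For instance
  ∂[1,3,5,10] = [3,5,10] − [1,5,10] + [1,3,10] − [1,3,5],
  ∂[1,3,7,10] = [3,7,10] − [1,7,10] + [1,3,10] − [1,3,7].
The 11×2 boundary matrix has rank 2 and Smith normal form diag(1,1).

From H_k ≅ ker(∂_k) / im(∂_{k+1}) we obtain:

  H_0: rank C_0 − rank ∂_1 = 10 − 9 = 1, and the invariant factors of ∂_1 are all 1, so H_0 = Z.
  H_1: rank ker ∂_1 − rank ∂_2 = (19 − 9) − 9 = 1, and the invariant factors of ∂_2 are all 1, so H_1 = Z.
  H_2: rank ker ∂_2 − rank ∂_3 = (11 − 9) − 2 = 0, and the invariant factors of ∂_3 are all 1, so H_2 = 0.
  H_3: rank ker ∂_3 − rank ∂_4 = (2 − 2) − 0 = 0, and there is no ∂_4, so H_3 = 0.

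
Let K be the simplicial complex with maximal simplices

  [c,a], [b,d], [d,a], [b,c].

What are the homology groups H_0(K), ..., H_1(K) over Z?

Fix the vertex order a < b < c < d and write every simplex with vertices in increasing order. Then dim K = 1 and the simplices of K are:

  0-simplices (4): a, b, c, d
  1-simplices (4): ac, ad, bc, bd

giving chain groups C_0 ≅ Z^4, C_1 ≅ Z^4.

The boundary map ∂_1: C_1 → C_0 is given by ∂[p,q] = [q] − [p]. For instance
  ∂bd = d − b.
This gives a 4×4 integer matrix of rank 3; reducing to Smith normal form yields diagonal entries (1,1,1).

Computing H_k = (kernel of ∂_k) / (image of ∂_{k+1}):

  H_0: rank C_0 − rank ∂_1 = 4 − 3 = 1, and the invariant factors of ∂_1 are all 1, so H_0 = Z.
  H_1: rank ker ∂_1 − rank ∂_2 = (4 − 3) − 0 = 1, and there is no ∂_2, so H_1 = Z.

(K is a triangulation of the circle S^1.)

H_0 ≅ Z,  H_1 ≅ Z.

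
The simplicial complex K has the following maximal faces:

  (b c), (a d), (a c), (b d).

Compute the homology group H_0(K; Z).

Take the total order a < b < c < d on the vertex set. Then K (dimension 1) consists of the simplices:

  0-simplices (4): a, b, c, d
  1-simplices (4): ac, ad, bc, bd

Hence C_0 ≅ Z^4, C_1 ≅ Z^4.

∂_1: C_1 → C_0 is given by ∂[p,q] = [q] − [p].
As a 4×4 matrix over Z this has rank 3, with invariant factors (1,1,1).

Reading off H_k = ker ∂_k / im ∂_{k+1}:

  H_0: rank C_0 − rank ∂_1 = 4 − 3 = 1, and the invariant factors of ∂_1 are all 1, so H_0 = Z.

H_0 = Z.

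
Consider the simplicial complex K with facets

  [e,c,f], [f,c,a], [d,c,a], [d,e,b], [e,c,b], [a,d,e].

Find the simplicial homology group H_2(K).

H_2 = 0.

Order the vertices as a < b < c < d < e < f. Listing each simplex with vertices in this order, K has dimension 2 with simplices:

  0-simplices (6): a, b, c, d, e, f
  1-simplices (12): ac, ad, ae, af, bc, bd, be, cd, ce, cf, de, ef
  2-simplices (6): acd, acf, ade, bce, bde, cef

giving chain groups C_0 ≅ Z^6, C_1 ≅ Z^12, C_2 ≅ Z^6.

Boundary ∂_1: C_1 → C_0 sends each edge [p,q] (with p < q) to q − p.
The 6×12 boundary matrix has rank 5 and Smith normal form diag(1,1,1,1,1).

The boundary map ∂_2: C_2 → C_1 sends each 2-simplex [p,q,r] to [q,r] − [p,r] + [p,q]. For instance
  ∂bce = ce − be + bc,
  ∂ade = de − ae + ad.
The 12×6 boundary matrix has rank 6 and Smith normal form diag(1,1,1,1,1,1).

Now H_k = ker ∂_k / im ∂_{k+1}, so:

  H_2: rank ker ∂_2 − rank ∂_3 = (6 − 6) − 0 = 0, and there is no ∂_3, so H_2 ≅ 0.

(K is a triangulation of the cylinder S^1 x I.)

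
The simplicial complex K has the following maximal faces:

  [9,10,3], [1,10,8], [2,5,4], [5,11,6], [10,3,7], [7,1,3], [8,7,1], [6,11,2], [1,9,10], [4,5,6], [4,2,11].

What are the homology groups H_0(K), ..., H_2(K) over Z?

H_0 ≅ Z^2,  H_1 ≅ Z^2,  H_2 = 0.

Fix the vertex order 1 < 2 < 3 < 4 < 5 < 6 < 7 < 8 < 9 < 10 < 11 and write every simplex with vertices in increasing order. Then dim K = 2 and the simplices of K are:

  0-simplices (11): [1], [2], [3], [4], [5], [6], [7], [8], [9], [10], [11]
  1-simplices (22): (22 of them)
  2-simplices (11): [1,3,7], [1,7,8], [1,8,10], [1,9,10], [2,4,5], [2,4,11], [2,6,11], [3,7,10], [3,9,10], [4,5,6], [5,6,11]

Hence C_0 ≅ Z^11, C_1 ≅ Z^22, C_2 ≅ Z^11.

The boundary map ∂_1: C_1 → C_0 sends each edge [p,q] (with p < q) to q − p. For instance
  ∂[9,10] = [10] − [9].
The 11×22 boundary matrix has rank 9 and Smith normal form diag(1,1,1,1,1,1,1,1,1).

The boundary map ∂_2: C_2 → C_1 acts by ∂[p,q,r] = [q,r] − [p,r] + [p,q]. For instance
  ∂[1,3,7] = [3,7] − [1,7] + [1,3],
  ∂[1,7,8] = [7,8] − [1,8] + [1,7].
As a 22×11 matrix over Z this has rank 11, with invariant factors (1,1,1,1,1,1,1,1,1,1,1).

Now H_k = ker ∂_k / im ∂_{k+1}, so:

  H_0: rank C_0 − rank ∂_1 = 11 − 9 = 2, and the invariant factors of ∂_1 are all 1, so H_0 ≅ Z^2.
  H_1: rank ker ∂_1 − rank ∂_2 = (22 − 9) − 11 = 2, and the invariant factors of ∂_2 are all 1, so H_1 ≅ Z^2.
  H_2: rank ker ∂_2 − rank ∂_3 = (11 − 11) − 0 = 0, and there is no ∂_3, so H_2 ≅ 0.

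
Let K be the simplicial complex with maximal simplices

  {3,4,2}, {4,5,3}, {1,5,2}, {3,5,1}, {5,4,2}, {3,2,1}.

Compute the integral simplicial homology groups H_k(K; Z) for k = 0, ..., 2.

K has 5 vertices, 9 edges, 6 triangles.
rank ∂_0 = 0, rank ∂_1 = 4 ⇒ b_0 = 5 − 0 − 4 = 1; all invariant factors of ∂_1 are 1 so no torsion. So H_0 = Z.
rank ∂_1 = 4, rank ∂_2 = 5 ⇒ b_1 = 9 − 4 − 5 = 0; all invariant factors of ∂_2 are 1 so no torsion. So H_1 = 0.
rank ∂_2 = 5, rank ∂_3 = 0 ⇒ b_2 = 6 − 5 − 0 = 1. So H_2 = Z.

H_0 ≅ Z,  H_1 = 0,  H_2 ≅ Z.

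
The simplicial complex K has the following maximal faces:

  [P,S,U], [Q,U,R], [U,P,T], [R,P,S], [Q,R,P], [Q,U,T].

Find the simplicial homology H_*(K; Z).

K has 6 vertices, 12 edges, 6 triangles.
rank ∂_0 = 0, rank ∂_1 = 5 ⇒ b_0 = 6 − 0 − 5 = 1; all invariant factors of ∂_1 are 1 so no torsion. So H_0 = Z.
rank ∂_1 = 5, rank ∂_2 = 6 ⇒ b_1 = 12 − 5 − 6 = 1; all invariant factors of ∂_2 are 1 so no torsion. So H_1 = Z.
rank ∂_2 = 6, rank ∂_3 = 0 ⇒ b_2 = 6 − 6 − 0 = 0. So H_2 = 0.

H_0 = Z,  H_1 = Z,  H_2 = 0.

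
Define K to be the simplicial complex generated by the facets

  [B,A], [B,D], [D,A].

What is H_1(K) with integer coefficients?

We work with the vertex ordering A < B < D. The simplices of K, each written with vertices in increasing order, are:

  0-simplices (3): A, B, D
  1-simplices (3): AB, AD, BD

giving chain groups C_0 ≅ Z^3, C_1 ≅ Z^3.

∂_1: C_1 → C_0 sends each edge [p,q] (with p < q) to q − p.
The 3×3 boundary matrix has rank 2 and Smith normal form diag(1,1).

Reading off H_k = ker ∂_k / im ∂_{k+1}:

  H_1: rank ker ∂_1 − rank ∂_2 = (3 − 2) − 0 = 1, and there is no ∂_2, so H_1 ≅ Z.

H_1 = Z.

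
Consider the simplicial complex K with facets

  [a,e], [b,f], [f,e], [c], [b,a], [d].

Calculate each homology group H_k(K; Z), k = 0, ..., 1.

Take the total order a < b < c < d < e < f on the vertex set. Then K (dimension 1) consists of the simplices:

  0-simplices (6): a, b, c, d, e, f
  1-simplices (4): ab, ae, bf, ef

so the chain groups are C_0 ≅ Z^6, C_1 ≅ Z^4.

Boundary ∂_1: C_1 → C_0 is given by ∂[p,q] = [q] − [p].
As a 6×4 matrix over Z this has rank 3, with invariant factors (1,1,1).

Now H_k = ker ∂_k / im ∂_{k+1}, so:

  H_0: rank C_0 − rank ∂_1 = 6 − 3 = 3, and the invariant factors of ∂_1 are all 1, so H_0 = Z^3.
  H_1: rank ker ∂_1 − rank ∂_2 = (4 − 3) − 0 = 1, and there is no ∂_2, so H_1 = Z.

H_0 ≅ Z^3,  H_1 ≅ Z.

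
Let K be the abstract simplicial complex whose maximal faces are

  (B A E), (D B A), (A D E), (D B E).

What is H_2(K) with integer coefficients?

H_2 ≅ Z.

Take the total order A < B < D < E on the vertex set. Then K (dimension 2) consists of the simplices:

  0-simplices (4): A, B, D, E
  1-simplices (6): AB, AD, AE, BD, BE, DE
  2-simplices (4): ABD, ABE, ADE, BDE

giving chain groups C_0 ≅ Z^4, C_1 ≅ Z^6, C_2 ≅ Z^4.

Boundary ∂_1: C_1 → C_0 maps an edge to its endpoints' difference, ∂[p,q] = q − p. For instance
  ∂BE = E − B.
The resulting 4×6 matrix has rank 3, and its Smith normal form has invariant factors (1,1,1).

The boundary map ∂_2: C_2 → C_1 maps a triangle to the signed sum of its edges. For instance
  ∂BDE = DE − BE + BD,
  ∂ABE = BE − AE + AB.
As a 6×4 matrix over Z this has rank 3, with invariant factors (1,1,1).

Computing H_k = (kernel of ∂_k) / (image of ∂_{k+1}):

  H_2: rank ker ∂_2 − rank ∂_3 = (4 − 3) − 0 = 1, and there is no ∂_3, so H_2 = Z.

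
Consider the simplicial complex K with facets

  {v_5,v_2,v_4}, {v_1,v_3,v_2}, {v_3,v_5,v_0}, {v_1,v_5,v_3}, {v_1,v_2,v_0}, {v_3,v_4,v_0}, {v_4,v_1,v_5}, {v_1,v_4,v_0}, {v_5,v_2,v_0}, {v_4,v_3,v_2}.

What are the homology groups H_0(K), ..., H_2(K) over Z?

H_0 ≅ Z,  H_1 ≅ Z/2,  H_2 = 0.

Order the vertices as v_0 < v_1 < v_2 < v_3 < v_4 < v_5. Listing each simplex with vertices in this order, K has dimension 2 with simplices:

  0-simplices (6): [v_0], [v_1], [v_2], [v_3], [v_4], [v_5]
  1-simplices (15): (15 of them)
  2-simplices (10): [v_0,v_1,v_2], [v_0,v_1,v_4], [v_0,v_2,v_5], [v_0,v_3,v_4], [v_0,v_3,v_5], [v_1,v_2,v_3], [v_1,v_3,v_5], [v_1,v_4,v_5], [v_2,v_3,v_4], [v_2,v_4,v_5]

giving chain groups C_0 ≅ Z^6, C_1 ≅ Z^15, C_2 ≅ Z^10.

The boundary map ∂_1: C_1 → C_0 maps an edge to its endpoints' difference, ∂[p,q] = q − p.
This gives a 6×15 integer matrix of rank 5; reducing to Smith normal form yields diagonal entries (1,1,1,1,1).

Boundary ∂_2: C_2 → C_1 maps a triangle to the signed sum of its edges. For instance
  ∂[v_1,v_3,v_5] = [v_3,v_5] − [v_1,v_5] + [v_1,v_3],
  ∂[v_0,v_1,v_2] = [v_1,v_2] − [v_0,v_2] + [v_0,v_1].
The resulting 15×10 matrix has rank 10, and its Smith normal form has invariant factors (1,1,1,1,1,1,1,1,1,2).

Now H_k = ker ∂_k / im ∂_{k+1}, so:

  H_0: rank C_0 − rank ∂_1 = 6 − 5 = 1, and the invariant factors of ∂_1 are all 1, so H_0 ≅ Z.
  H_1: rank ker ∂_1 − rank ∂_2 = (15 − 5) − 10 = 0, and ∂_2 has invariant factor 2 > 1, so H_1 ≅ Z/2.
  H_2: rank ker ∂_2 − rank ∂_3 = (10 − 10) − 0 = 0, and there is no ∂_3, so H_2 ≅ 0.

As a check, the Euler characteristic is 6 − 15 + 10 = 1, which agrees with 1 − 0 + 0 = 1.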